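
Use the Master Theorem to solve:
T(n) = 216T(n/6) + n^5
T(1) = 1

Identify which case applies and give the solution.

a=216, b=6, f(n)=n^5. log_6(216) = 3. Since c=5 > 3 and the regularity condition holds (216(n/6)^5 = (216/6^5)n^5 with 216/6^5 < 1), Case 3 applies: T(n) = Θ(f(n)) = O(n^5).

Answer: O(n^5) - Case 3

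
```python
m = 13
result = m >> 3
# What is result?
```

Trace:
`m = 13` → m = 13
`result = m >> 3` → result = 1
So result = 1

Answer: 1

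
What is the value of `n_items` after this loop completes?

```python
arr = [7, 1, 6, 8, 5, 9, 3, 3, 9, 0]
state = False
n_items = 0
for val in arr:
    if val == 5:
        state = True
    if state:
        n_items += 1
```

Count elements after first 5 in [7, 1, 6, 8, 5, 9, 3, 3, 9, 0]
`n_items` takes the values: 0 → 1 → 2 → 3 → 4 → 5 → 6

Answer: 6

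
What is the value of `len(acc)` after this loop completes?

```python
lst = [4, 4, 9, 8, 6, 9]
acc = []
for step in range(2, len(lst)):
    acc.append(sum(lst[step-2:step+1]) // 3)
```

Number of 3-element averages
`acc` takes the values: [] → [5] → [5, 7] → [5, 7, 7] → [5, 7, 7, 7]
So `len(acc)` = 4

Answer: 4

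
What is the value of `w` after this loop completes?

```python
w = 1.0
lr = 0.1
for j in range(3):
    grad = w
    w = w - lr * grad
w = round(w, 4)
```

Gradient descent: w = 1.0 * (1 - 0.1)^3
`w` takes the values: 1.0 → 0.9 → 0.81 → 0.729

Answer: 0.729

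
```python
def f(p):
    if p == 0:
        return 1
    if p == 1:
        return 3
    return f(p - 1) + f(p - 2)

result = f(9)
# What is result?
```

Build up from base cases: f(0)=1, f(1)=3, f(2)=4, f(3)=7, f(4)=11, f(5)=18, f(6)=29, ..., f(9)=123

Answer: 123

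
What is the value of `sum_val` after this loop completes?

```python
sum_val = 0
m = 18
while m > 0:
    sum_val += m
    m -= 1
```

Sum 18 down to 1
`sum_val` takes the values: 0 → 18 → 35 → 51 → 66 → 80 → 93 → 105 → 116 → 126 → 135 → 143 → 150 → 156 → 161 → 165 → 168 → 170 → 171

Answer: 171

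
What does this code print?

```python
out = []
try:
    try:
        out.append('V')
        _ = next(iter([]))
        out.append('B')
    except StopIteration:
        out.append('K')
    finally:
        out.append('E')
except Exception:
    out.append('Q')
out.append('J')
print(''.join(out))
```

Execution trace: 'V' (inner try body) → 'K' (inner except StopIteration) → 'E' (inner finally) → 'J' (after the try/except). Output: VKEJ

Answer: VKEJ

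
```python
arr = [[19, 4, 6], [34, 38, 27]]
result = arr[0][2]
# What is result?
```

Trace:
`arr = [[19, 4, 6], [34, 38, 27]]` → arr = [[19, 4, 6], [34, 38, 27]]
`result = arr[0][2]` → result = 6
So result = 6

Answer: 6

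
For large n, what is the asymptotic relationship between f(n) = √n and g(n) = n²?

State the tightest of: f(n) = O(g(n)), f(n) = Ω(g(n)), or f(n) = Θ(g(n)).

√n vs n²: f(n) = O(g(n)) but not Ω(g(n)) — n² grows strictly faster than √n.

Answer: f(n) = O(g(n)) but not Ω(g(n)) — n² grows strictly faster than √n.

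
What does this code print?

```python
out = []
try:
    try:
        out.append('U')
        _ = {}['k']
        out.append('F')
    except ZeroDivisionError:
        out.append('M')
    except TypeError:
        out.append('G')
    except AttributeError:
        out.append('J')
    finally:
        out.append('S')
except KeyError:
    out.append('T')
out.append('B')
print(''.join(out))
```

Execution trace: 'U' (try body) → 'S' (finally) → 'T' (outer except KeyError) → 'B' (after the try/except). Output: USTB

Answer: USTB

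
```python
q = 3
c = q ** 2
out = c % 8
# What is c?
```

Trace:
`q = 3` → q = 3
`c = q ** 2` → c = 9
`out = c % 8` → out = 1
So c = 9

Answer: 9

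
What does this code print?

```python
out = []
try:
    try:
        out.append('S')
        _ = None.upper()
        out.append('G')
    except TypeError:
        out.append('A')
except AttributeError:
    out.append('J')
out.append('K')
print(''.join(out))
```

Execution trace: 'S' (try body) → 'J' (outer except AttributeError) → 'K' (after the try/except). Output: SJK

Answer: SJK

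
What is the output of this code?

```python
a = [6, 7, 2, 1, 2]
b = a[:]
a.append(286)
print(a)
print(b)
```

Key concept: slice [:] creates copy.
Step by step:
`a = [6, 7, 2, 1, 2]` → a = [6, 7, 2, 1, 2]
`b = a[:]` → b = [6, 7, 2, 1, 2]
`a.append(286)` → a = [6, 7, 2, 1, 2, 286]
`print(a)` → prints [6, 7, 2, 1, 2, 286]
`print(b)` → prints [6, 7, 2, 1, 2]

Answer:
[6, 7, 2, 1, 2, 286]
[6, 7, 2, 1, 2]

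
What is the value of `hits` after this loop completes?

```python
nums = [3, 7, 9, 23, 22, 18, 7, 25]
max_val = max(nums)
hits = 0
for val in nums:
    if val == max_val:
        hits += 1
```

Count of max value 25 in [3, 7, 9, 23, 22, 18, 7, 25]
`hits` takes the values: 0 → 1

Answer: 1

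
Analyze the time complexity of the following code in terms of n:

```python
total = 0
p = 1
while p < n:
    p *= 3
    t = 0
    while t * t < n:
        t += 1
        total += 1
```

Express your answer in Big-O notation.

Each loop level contributes: log n × √n. Multiplying the contributions gives O(√n log n).

Answer: O(√n log n)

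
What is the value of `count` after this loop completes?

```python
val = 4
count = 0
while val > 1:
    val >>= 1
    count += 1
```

Count right shifts until 1
`count` takes the values: 0 → 1 → 2

Answer: 2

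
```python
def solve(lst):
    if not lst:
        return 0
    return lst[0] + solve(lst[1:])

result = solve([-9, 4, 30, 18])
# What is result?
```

(-9) + 4 + 30 + 18 + 0 = 43

Answer: 43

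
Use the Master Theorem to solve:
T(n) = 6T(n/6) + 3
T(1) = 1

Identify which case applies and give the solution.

a=6, b=6, f(n)=3. log_6(6) = 1. Since c=0 < 1, Case 1 applies: T(n) = Θ(n^log_b(a)) = O(n).

Answer: O(n) - Case 1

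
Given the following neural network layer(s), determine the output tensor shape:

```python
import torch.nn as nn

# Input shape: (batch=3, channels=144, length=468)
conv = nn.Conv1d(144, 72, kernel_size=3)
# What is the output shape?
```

Input: (3, 144, 468) -> Output: (3, 72, 466)

Answer: (3, 72, 466)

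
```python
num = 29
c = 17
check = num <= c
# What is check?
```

Trace:
`num = 29` → num = 29
`c = 17` → c = 17
`check = num <= c` → check = False
So check = False

Answer: False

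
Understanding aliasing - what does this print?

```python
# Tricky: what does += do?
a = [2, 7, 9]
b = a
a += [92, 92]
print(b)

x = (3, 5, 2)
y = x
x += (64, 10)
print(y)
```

Key concept: += behavior differs for mutable vs immutable.
Step by step:
`a = [2, 7, 9]` → a = [2, 7, 9]
`b = a` → b = [2, 7, 9] (same object as a)
`a += [92, 92]` → a = [2, 7, 9, 92, 92] (same object as b); b = [2, 7, 9, 92, 92] (same object as a)
`print(b)` → prints [2, 7, 9, 92, 92]
`x = (3, 5, 2)` → x = (3, 5, 2)
`y = x` → y = (3, 5, 2)
`x += (64, 10)` → x = (3, 5, 2, 64, 10)
`print(y)` → prints (3, 5, 2)

Answer:
[2, 7, 9, 92, 92]
(3, 5, 2)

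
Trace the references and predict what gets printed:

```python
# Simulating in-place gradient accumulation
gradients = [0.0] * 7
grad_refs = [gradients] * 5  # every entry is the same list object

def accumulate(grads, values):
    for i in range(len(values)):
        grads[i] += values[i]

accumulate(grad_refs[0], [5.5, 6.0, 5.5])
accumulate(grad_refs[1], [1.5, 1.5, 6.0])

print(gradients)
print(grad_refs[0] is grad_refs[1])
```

Key concept: gradient accumulation aliasing.
Step by step:
`gradients = [0.0] * 7` → gradients = [0.0, 0.0, 0.0, 0.0, 0.0, 0.0, 0.0]
`grad_refs = [gradients] * 5` → grad_refs = [[0.0, 0.0, 0.0, 0.0, 0.0, 0.0, 0.0], [0.0, 0.0, 0.0, 0.0, 0.0, 0.0, 0.0], [0.0, 0.0, 0.0, 0.0, 0.0, 0.0, 0.0], [0.0, 0.0, 0.0, 0.0, 0.0, 0.0, 0.0], [0.0, 0.0, 0.0, 0.0, 0.0, 0.0, 0.0]]
`accumulate(grad_refs[0], [5.5, 6.0, 5.5])` → gradients = [5.5, 6.0, 5.5, 0.0, 0.0, 0.0, 0.0]; grad_refs = [[5.5, 6.0, 5.5, 0.0, 0.0, 0.0, 0.0], [5.5, 6.0, 5.5, 0.0, 0.0, 0.0, 0.0], [5.5, 6.0, 5.5, 0.0, 0.0, 0.0, 0.0], [5.5, 6.0, 5.5, 0.0, 0.0, 0.0, 0.0], [5.5, 6.0, 5.5, 0.0, 0.0, 0.0, 0.0]]
`accumulate(grad_refs[1], [1.5, 1.5, 6.0])` → gradients = [7.0, 7.5, 11.5, 0.0, 0.0, 0.0, 0.0]; grad_refs = [[7.0, 7.5, 11.5, 0.0, 0.0, 0.0, 0.0], [7.0, 7.5, 11.5, 0.0, 0.0, 0.0, 0.0], [7.0, 7.5, 11.5, 0.0, 0.0, 0.0, 0.0], [7.0, 7.5, 11.5, 0.0, 0.0, 0.0, 0.0], [7.0, 7.5, 11.5, 0.0, 0.0, 0.0, 0.0]]
`print(gradients)` → prints [7.0, 7.5, 11.5, 0.0, 0.0, 0.0, 0.0]
`print(grad_refs[0] is grad_refs[1])` → prints True

Answer:
[7.0, 7.5, 11.5, 0.0, 0.0, 0.0, 0.0]
True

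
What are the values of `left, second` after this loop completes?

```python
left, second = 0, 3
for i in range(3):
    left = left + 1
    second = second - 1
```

left goes 0→3, second goes 3→0
`left, second` takes the values: (0, 3) → (1, 3) → (1, 2) → (2, 2) → (2, 1) → (3, 1) → (3, 0)

Answer: 3, 0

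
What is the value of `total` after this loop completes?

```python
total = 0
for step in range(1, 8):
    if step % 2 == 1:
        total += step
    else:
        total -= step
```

Add odd, subtract even
`total` takes the values: 0 → 1 → -1 → 2 → -2 → 3 → -3 → 4

Answer: 4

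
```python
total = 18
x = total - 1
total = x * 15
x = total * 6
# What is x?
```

Trace:
`total = 18` → total = 18
`x = total - 1` → x = 17
`total = x * 15` → total = 255
`x = total * 6` → x = 1530
So x = 1530

Answer: 1530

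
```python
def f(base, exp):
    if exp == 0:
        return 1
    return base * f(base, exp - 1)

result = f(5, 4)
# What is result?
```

f(5, 4) = 5 * 5 * 5 * 5 = 625

Answer: 625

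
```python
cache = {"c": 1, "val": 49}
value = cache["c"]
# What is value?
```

Trace:
`cache = {"c": 1, "val": 49}` → cache = {'c': 1, 'val': 49}
`value = cache["c"]` → value = 1
So value = 1

Answer: 1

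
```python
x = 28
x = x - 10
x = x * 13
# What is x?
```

Trace:
`x = 28` → x = 28
`x = x - 10` → x = 18
`x = x * 13` → x = 234
So x = 234

Answer: 234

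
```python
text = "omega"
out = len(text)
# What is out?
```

Trace:
`text = "omega"` → text = 'omega'
`out = len(text)` → out = 5
So out = 5

Answer: 5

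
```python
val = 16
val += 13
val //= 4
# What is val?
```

Trace:
`val = 16` → val = 16
`val += 13` → val = 29
`val //= 4` → val = 7
So val = 7

Answer: 7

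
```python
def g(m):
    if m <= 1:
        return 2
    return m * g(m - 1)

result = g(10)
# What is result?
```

g(10) = 10 * 9 * 8 * 7 * 6 * 5 * 4 * 3 * 2 * 2 = 7257600

Answer: 7257600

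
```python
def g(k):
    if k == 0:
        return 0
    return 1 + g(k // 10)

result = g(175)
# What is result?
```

Count of digits of 175: 3

Answer: 3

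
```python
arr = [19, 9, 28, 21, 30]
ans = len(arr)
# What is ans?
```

Trace:
`arr = [19, 9, 28, 21, 30]` → arr = [19, 9, 28, 21, 30]
`ans = len(arr)` → ans = 5
So ans = 5

Answer: 5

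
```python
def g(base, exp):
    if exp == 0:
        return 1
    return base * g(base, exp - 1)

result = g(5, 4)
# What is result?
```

g(5, 4) = 5 * 5 * 5 * 5 = 625

Answer: 625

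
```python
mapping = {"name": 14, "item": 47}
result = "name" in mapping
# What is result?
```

Trace:
`mapping = {"name": 14, "item": 47}` → mapping = {'name': 14, 'item': 47}
`result = "name" in mapping` → result = True
So result = True

Answer: True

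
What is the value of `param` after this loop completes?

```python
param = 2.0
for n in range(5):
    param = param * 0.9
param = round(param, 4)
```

Exponential decay: 2.0 * 0.9^5
`param` takes the values: 2.0 → 1.8 → 1.62 → 1.458 → 1.3122 → 1.18098 → 1.181

Answer: 1.181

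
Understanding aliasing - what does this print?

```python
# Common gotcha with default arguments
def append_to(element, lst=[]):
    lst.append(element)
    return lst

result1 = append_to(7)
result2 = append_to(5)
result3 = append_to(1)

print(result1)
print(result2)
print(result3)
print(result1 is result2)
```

Key concept: mutable default argument gotcha.
Step by step:
`result1 = append_to(7)` → result1 = [7]
`result2 = append_to(5)` → result1 = [7, 5] (same object as result2); result2 = [7, 5] (same object as result1)
`result3 = append_to(1)` → result1 = [7, 5, 1] (same object as result2, result3); result2 = [7, 5, 1] (same object as result1, result3); result3 = [7, 5, 1] (same object as result1, result2)
`print(result1)` → prints [7, 5, 1]
`print(result2)` → prints [7, 5, 1]
`print(result3)` → prints [7, 5, 1]
`print(result1 is result2)` → prints True

Answer:
[7, 5, 1]
[7, 5, 1]
[7, 5, 1]
True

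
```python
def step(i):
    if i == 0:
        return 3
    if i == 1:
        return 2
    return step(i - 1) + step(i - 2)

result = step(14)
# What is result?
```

Build up from base cases: step(0)=3, step(1)=2, step(2)=5, step(3)=7, step(4)=12, step(5)=19, step(6)=31, ..., step(14)=1453

Answer: 1453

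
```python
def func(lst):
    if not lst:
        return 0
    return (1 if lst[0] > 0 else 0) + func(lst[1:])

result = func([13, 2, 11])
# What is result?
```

Count of positive elements in [13, 2, 11] = 3

Answer: 3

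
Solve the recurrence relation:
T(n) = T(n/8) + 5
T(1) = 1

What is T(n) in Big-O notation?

Each step divides n by 8 and adds 5. After log_8(n) steps we reach T(1)=1. So T(n) = 5·log_8(n) + 1 = O(log n).

Answer: O(log n)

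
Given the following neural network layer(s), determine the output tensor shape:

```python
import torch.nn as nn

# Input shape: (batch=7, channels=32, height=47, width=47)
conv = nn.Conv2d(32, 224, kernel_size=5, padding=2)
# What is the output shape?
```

Input: (7, 32, 47, 47) -> Output: (7, 224, 47, 47)

Answer: (7, 224, 47, 47)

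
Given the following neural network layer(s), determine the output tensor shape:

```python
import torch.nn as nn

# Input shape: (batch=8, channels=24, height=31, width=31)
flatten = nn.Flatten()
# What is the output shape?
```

Input: (8, 24, 31, 31) -> Output: (8, 23064)

Answer: (8, 23064)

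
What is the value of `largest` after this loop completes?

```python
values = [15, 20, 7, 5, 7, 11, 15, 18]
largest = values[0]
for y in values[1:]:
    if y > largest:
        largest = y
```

Maximum of [15, 20, 7, 5, 7, 11, 15, 18]
`largest` takes the values: 15 → 20

Answer: 20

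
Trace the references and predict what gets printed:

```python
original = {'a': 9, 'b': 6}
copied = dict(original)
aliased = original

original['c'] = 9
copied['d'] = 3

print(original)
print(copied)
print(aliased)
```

Key concept: dict() creates copy, assignment creates alias.
Step by step:
`original = {'a': 9, 'b': 6}` → original = {'a': 9, 'b': 6}
`copied = dict(original)` → copied = {'a': 9, 'b': 6}
`aliased = original` → aliased = {'a': 9, 'b': 6} (same object as original)
`original['c'] = 9` → original = {'a': 9, 'b': 6, 'c': 9} (same object as aliased); aliased = {'a': 9, 'b': 6, 'c': 9} (same object as original)
`copied['d'] = 3` → copied = {'a': 9, 'b': 6, 'd': 3}
`print(original)` → prints {'a': 9, 'b': 6, 'c': 9}
`print(copied)` → prints {'a': 9, 'b': 6, 'd': 3}
`print(aliased)` → prints {'a': 9, 'b': 6, 'c': 9}

Answer:
{'a': 9, 'b': 6, 'c': 9}
{'a': 9, 'b': 6, 'd': 3}
{'a': 9, 'b': 6, 'c': 9}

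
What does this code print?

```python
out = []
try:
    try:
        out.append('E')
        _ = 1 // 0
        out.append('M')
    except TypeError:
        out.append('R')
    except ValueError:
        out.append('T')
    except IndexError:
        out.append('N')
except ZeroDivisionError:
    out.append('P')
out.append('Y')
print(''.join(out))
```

Execution trace: 'E' (try body) → 'P' (outer except ZeroDivisionError) → 'Y' (after the try/except). Output: EPY

Answer: EPY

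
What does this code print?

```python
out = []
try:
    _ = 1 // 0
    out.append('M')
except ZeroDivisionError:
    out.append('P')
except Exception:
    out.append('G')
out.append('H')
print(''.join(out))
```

Execution trace: 'P' (except ZeroDivisionError) → 'H' (after the try/except). Output: PH

Answer: PH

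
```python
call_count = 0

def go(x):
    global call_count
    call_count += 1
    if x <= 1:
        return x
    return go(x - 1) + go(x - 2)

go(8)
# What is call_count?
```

Calls(x) = 1 + Calls(x-1) + Calls(x-2); Calls(0)=Calls(1)=1. For x=8 this gives 67.

Answer: 67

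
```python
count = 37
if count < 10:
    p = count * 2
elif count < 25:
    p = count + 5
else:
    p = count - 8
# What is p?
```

Trace:
`count = 37` → count = 37
`if count < 10: ...` → count < 10 is False, count < 25 is False, take else branch → p = 29
So p = 29

Answer: 29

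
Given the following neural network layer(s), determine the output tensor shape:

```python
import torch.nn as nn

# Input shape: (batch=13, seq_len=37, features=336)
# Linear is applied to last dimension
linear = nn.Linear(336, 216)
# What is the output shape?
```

Input: (13, 37, 336) -> Output: (13, 37, 216)

Answer: (13, 37, 216)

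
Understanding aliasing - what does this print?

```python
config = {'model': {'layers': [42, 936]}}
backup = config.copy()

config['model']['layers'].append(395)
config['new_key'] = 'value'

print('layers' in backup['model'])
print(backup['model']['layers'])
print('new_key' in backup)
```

Key concept: shallow copy gotcha with nested dict.
Step by step:
`config = {'model': {'layers': [42, 936]}}` → config = {'model': {'layers': [42, 936]}}
`backup = config.copy()` → backup = {'model': {'layers': [42, 936]}}
`config['model']['layers'].append(395)` → config = {'model': {'layers': [42, 936, 395]}}; backup = {'model': {'layers': [42, 936, 395]}}
`config['new_key'] = 'value'` → config = {'model': {'layers': [42, 936, 395]}, 'new_key': 'value'}
`print('layers' in backup['model'])` → prints True
`print(backup['model']['layers'])` → prints [42, 936, 395]
`print('new_key' in backup)` → prints False

Answer:
True
[42, 936, 395]
False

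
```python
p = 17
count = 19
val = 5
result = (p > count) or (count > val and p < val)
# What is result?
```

Trace:
`p = 17` → p = 17
`count = 19` → count = 19
`val = 5` → val = 5
`result = (p > count) or (count > val and p < val)` → result = False
So result = False

Answer: False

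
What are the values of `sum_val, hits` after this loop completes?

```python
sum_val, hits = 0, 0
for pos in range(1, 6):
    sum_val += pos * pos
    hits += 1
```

Sum of squares and count
`sum_val, hits` takes the values: (0, 0) → (1, 0) → (1, 1) → (5, 1) → (5, 2) → (14, 2) → (14, 3) → (30, 3) → (30, 4) → (55, 4) → (55, 5)

Answer: 55, 5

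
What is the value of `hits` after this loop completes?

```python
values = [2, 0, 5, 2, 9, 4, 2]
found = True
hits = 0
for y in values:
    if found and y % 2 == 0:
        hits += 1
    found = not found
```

Count even values at even positions
`hits` takes the values: 0 → 1 → 2

Answer: 2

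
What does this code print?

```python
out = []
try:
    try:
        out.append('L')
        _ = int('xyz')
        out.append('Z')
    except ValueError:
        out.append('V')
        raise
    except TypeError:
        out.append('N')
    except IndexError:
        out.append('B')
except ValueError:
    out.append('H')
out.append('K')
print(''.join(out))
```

Execution trace: 'L' (inner try body) → 'V' (inner except ValueError) → 'H' (outer except ValueError) → 'K' (after the try/except). Output: LVHK

Answer: LVHK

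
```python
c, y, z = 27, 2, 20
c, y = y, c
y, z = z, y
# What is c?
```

Trace:
`c, y, z = 27, 2, 20` → c = 27; y = 2; z = 20
`c, y = y, c` → c = 2; y = 27
`y, z = z, y` → y = 20; z = 27
So c = 2

Answer: 2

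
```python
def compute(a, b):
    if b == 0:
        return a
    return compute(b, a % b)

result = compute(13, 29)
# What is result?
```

compute(13, 29) -> compute(29, 13) -> compute(13, 3) -> compute(3, 1) -> compute(1, 0) -> 1

Answer: 1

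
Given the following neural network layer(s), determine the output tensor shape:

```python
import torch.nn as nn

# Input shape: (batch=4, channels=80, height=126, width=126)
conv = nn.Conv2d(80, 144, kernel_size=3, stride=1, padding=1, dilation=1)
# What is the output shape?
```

Input: (4, 80, 126, 126) -> Output: (4, 144, 126, 126)

Answer: (4, 144, 126, 126)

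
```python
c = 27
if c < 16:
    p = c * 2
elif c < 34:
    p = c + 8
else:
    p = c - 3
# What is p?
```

Trace:
`c = 27` → c = 27
`if c < 16: ...` → c < 16 is False, c < 34 is True → p = 35
So p = 35

Answer: 35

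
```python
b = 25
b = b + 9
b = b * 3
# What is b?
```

Trace:
`b = 25` → b = 25
`b = b + 9` → b = 34
`b = b * 3` → b = 102
So b = 102

Answer: 102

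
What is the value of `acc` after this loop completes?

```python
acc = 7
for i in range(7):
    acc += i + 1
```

Start at 7, add 1 to 7 = 35
`acc` takes the values: 7 → 8 → 10 → 13 → 17 → 22 → 28 → 35

Answer: 35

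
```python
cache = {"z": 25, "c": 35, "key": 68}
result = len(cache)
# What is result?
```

Trace:
`cache = {"z": 25, "c": 35, "key": 68}` → cache = {'z': 25, 'c': 35, 'key': 68}
`result = len(cache)` → result = 3
So result = 3

Answer: 3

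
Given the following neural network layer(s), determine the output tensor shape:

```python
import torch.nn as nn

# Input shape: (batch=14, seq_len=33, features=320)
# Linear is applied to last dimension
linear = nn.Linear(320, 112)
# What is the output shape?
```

Input: (14, 33, 320) -> Output: (14, 33, 112)

Answer: (14, 33, 112)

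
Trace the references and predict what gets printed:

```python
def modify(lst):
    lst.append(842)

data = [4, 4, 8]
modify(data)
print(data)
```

Key concept: function modifies passed list.
Step by step:
`data = [4, 4, 8]` → data = [4, 4, 8]
`modify(data)` → data = [4, 4, 8, 842]
`print(data)` → prints [4, 4, 8, 842]

Answer: [4, 4, 8, 842]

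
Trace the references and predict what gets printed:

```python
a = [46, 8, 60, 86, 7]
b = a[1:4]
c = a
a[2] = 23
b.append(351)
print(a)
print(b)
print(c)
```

Key concept: slice vs alias.
Step by step:
`a = [46, 8, 60, 86, 7]` → a = [46, 8, 60, 86, 7]
`b = a[1:4]` → b = [8, 60, 86]
`c = a` → c = [46, 8, 60, 86, 7] (same object as a)
`a[2] = 23` → a = [46, 8, 23, 86, 7] (same object as c); c = [46, 8, 23, 86, 7] (same object as a)
`b.append(351)` → b = [8, 60, 86, 351]
`print(a)` → prints [46, 8, 23, 86, 7]
`print(b)` → prints [8, 60, 86, 351]
`print(c)` → prints [46, 8, 23, 86, 7]

Answer:
[46, 8, 23, 86, 7]
[8, 60, 86, 351]
[46, 8, 23, 86, 7]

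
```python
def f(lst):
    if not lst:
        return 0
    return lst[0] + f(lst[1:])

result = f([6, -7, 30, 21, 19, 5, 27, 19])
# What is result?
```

6 + (-7) + 30 + 21 + 19 + 5 + 27 + 19 + 0 = 120

Answer: 120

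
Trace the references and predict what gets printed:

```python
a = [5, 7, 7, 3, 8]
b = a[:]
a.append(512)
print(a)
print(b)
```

Key concept: slice [:] creates copy.
Step by step:
`a = [5, 7, 7, 3, 8]` → a = [5, 7, 7, 3, 8]
`b = a[:]` → b = [5, 7, 7, 3, 8]
`a.append(512)` → a = [5, 7, 7, 3, 8, 512]
`print(a)` → prints [5, 7, 7, 3, 8, 512]
`print(b)` → prints [5, 7, 7, 3, 8]

Answer:
[5, 7, 7, 3, 8, 512]
[5, 7, 7, 3, 8]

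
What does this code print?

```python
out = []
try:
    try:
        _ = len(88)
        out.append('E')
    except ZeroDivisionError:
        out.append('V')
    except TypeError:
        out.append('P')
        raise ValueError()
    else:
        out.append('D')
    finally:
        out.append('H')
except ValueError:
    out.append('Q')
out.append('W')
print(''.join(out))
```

Execution trace: 'P' (inner except TypeError) → 'H' (inner finally) → 'Q' (outer except ValueError) → 'W' (after the try/except). Output: PHQW

Answer: PHQW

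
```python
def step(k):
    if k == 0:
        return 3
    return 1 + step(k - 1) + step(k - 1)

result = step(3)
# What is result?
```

step(k) = 1 + 2·step(k-1), step(0)=3. Closed form: (3+1)·2^3 - 1 = 31.

Answer: 31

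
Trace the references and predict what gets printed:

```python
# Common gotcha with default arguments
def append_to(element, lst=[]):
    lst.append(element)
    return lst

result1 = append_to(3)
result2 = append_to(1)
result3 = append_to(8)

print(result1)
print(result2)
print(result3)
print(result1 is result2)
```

Key concept: mutable default argument gotcha.
Step by step:
`result1 = append_to(3)` → result1 = [3]
`result2 = append_to(1)` → result1 = [3, 1] (same object as result2); result2 = [3, 1] (same object as result1)
`result3 = append_to(8)` → result1 = [3, 1, 8] (same object as result2, result3); result2 = [3, 1, 8] (same object as result1, result3); result3 = [3, 1, 8] (same object as result1, result2)
`print(result1)` → prints [3, 1, 8]
`print(result2)` → prints [3, 1, 8]
`print(result3)` → prints [3, 1, 8]
`print(result1 is result2)` → prints True

Answer:
[3, 1, 8]
[3, 1, 8]
[3, 1, 8]
True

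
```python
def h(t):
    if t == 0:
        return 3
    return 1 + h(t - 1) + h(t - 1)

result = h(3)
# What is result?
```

h(t) = 1 + 2·h(t-1), h(0)=3. Closed form: (3+1)·2^3 - 1 = 31.

Answer: 31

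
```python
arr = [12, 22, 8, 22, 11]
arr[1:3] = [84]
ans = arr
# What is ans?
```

Trace:
`arr = [12, 22, 8, 22, 11]` → arr = [12, 22, 8, 22, 11]
`arr[1:3] = [84]` → arr = [12, 84, 22, 11]
`ans = arr` → ans = [12, 84, 22, 11]
So ans = [12, 84, 22, 11]

Answer: [12, 84, 22, 11]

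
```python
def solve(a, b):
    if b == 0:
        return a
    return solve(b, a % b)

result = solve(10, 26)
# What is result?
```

solve(10, 26) -> solve(26, 10) -> solve(10, 6) -> solve(6, 4) -> solve(4, 2) -> solve(2, 0) -> 2

Answer: 2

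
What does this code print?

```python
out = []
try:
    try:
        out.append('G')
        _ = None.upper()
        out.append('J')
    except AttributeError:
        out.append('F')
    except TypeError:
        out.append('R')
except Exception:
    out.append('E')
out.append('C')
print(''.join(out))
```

Execution trace: 'G' (inner try body) → 'F' (inner except AttributeError) → 'C' (after the try/except). Output: GFC

Answer: GFC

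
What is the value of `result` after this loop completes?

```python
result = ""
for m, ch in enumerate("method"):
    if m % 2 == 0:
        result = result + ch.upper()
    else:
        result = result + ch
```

Uppercase even positions in 'method'
`result` takes the values: "" → "M" → "Me" → "MeT" → "MeTh" → "MeThO" → "MeThOd"

Answer: "MeThOd"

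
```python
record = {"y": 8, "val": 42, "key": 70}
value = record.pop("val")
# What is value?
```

Trace:
`record = {"y": 8, "val": 42, "key": 70}` → record = {'y': 8, 'val': 42, 'key': 70}
`value = record.pop("val")` → record = {'y': 8, 'key': 70}; value = 42
So value = 42

Answer: 42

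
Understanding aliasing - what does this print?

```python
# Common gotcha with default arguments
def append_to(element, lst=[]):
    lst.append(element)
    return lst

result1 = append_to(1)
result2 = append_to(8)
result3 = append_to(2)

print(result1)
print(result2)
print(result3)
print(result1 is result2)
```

Key concept: mutable default argument gotcha.
Step by step:
`result1 = append_to(1)` → result1 = [1]
`result2 = append_to(8)` → result1 = [1, 8] (same object as result2); result2 = [1, 8] (same object as result1)
`result3 = append_to(2)` → result1 = [1, 8, 2] (same object as result2, result3); result2 = [1, 8, 2] (same object as result1, result3); result3 = [1, 8, 2] (same object as result1, result2)
`print(result1)` → prints [1, 8, 2]
`print(result2)` → prints [1, 8, 2]
`print(result3)` → prints [1, 8, 2]
`print(result1 is result2)` → prints True

Answer:
[1, 8, 2]
[1, 8, 2]
[1, 8, 2]
True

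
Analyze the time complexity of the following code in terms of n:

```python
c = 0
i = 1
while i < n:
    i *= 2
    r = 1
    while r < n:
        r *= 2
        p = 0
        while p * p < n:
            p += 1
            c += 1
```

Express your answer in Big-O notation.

Each loop level contributes: log n × log n × √n. Multiplying the contributions gives O(√n log² n).

Answer: O(√n log² n)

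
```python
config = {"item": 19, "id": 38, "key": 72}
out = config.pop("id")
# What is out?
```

Trace:
`config = {"item": 19, "id": 38, "key": 72}` → config = {'item': 19, 'id': 38, 'key': 72}
`out = config.pop("id")` → config = {'item': 19, 'key': 72}; out = 38
So out = 38

Answer: 38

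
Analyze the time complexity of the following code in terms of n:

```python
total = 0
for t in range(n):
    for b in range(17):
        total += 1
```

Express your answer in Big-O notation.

Each loop level contributes: n × 1. Multiplying the contributions gives O(n).

Answer: O(n)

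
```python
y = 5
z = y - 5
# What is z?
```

Trace:
`y = 5` → y = 5
`z = y - 5` → z = 0
So z = 0

Answer: 0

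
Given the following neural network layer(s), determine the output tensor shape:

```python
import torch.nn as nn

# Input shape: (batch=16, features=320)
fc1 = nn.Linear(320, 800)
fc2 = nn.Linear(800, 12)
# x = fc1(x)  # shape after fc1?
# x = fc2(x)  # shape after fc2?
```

Input: (16, 320) -> after fc1: (16, 800) -> Output: (16, 12)

Answer: (16, 12)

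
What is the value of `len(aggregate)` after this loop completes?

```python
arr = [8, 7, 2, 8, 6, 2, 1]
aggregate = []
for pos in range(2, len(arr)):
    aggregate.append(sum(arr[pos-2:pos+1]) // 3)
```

Number of 3-element averages
`aggregate` takes the values: [] → [5] → [5, 5] → [5, 5, 5] → [5, 5, 5, 5] → [5, 5, 5, 5, 3]
So `len(aggregate)` = 5

Answer: 5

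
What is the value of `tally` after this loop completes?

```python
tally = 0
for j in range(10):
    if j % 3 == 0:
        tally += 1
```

Count numbers divisible by 3 in range(10)
`tally` takes the values: 0 → 1 → 2 → 3 → 4

Answer: 4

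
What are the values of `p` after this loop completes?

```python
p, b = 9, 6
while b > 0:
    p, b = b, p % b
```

GCD of 9 and 6
`p` takes the values: 9 → 6 → 3

Answer: 3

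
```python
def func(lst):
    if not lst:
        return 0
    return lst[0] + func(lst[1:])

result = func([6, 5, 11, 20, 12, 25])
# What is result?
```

6 + 5 + 11 + 20 + 12 + 25 + 0 = 79

Answer: 79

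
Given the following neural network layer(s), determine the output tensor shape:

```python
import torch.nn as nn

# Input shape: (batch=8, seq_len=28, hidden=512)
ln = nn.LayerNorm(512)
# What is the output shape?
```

Input: (8, 28, 512) -> Output: (8, 28, 512)

Answer: (8, 28, 512)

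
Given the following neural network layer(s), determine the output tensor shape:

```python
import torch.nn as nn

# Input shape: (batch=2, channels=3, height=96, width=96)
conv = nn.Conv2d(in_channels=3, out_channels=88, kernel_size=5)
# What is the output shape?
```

Input: (2, 3, 96, 96) -> Output: (2, 88, 92, 92)

Answer: (2, 88, 92, 92)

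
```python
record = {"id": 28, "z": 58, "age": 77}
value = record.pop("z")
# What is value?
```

Trace:
`record = {"id": 28, "z": 58, "age": 77}` → record = {'id': 28, 'z': 58, 'age': 77}
`value = record.pop("z")` → record = {'id': 28, 'age': 77}; value = 58
So value = 58

Answer: 58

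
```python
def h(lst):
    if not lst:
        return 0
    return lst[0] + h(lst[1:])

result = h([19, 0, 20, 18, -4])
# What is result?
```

19 + 0 + 20 + 18 + (-4) + 0 = 53

Answer: 53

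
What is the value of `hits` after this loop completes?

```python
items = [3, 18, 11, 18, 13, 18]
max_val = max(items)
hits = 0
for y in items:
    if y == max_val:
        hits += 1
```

Count of max value 18 in [3, 18, 11, 18, 13, 18]
`hits` takes the values: 0 → 1 → 2 → 3

Answer: 3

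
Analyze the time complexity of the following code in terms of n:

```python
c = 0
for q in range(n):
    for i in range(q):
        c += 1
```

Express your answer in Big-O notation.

Each loop level contributes: n × n. Multiplying the contributions gives O(n^2).

Answer: O(n^2)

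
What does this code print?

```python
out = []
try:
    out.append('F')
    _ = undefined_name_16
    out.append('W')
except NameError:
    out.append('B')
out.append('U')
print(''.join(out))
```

Execution trace: 'F' (try body) → 'B' (except NameError) → 'U' (after the try/except). Output: FBU

Answer: FBU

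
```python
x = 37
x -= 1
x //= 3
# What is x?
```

Trace:
`x = 37` → x = 37
`x -= 1` → x = 36
`x //= 3` → x = 12
So x = 12

Answer: 12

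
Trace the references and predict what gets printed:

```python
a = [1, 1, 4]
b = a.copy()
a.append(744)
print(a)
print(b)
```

Key concept: list.copy() creates independent copy.
Step by step:
`a = [1, 1, 4]` → a = [1, 1, 4]
`b = a.copy()` → b = [1, 1, 4]
`a.append(744)` → a = [1, 1, 4, 744]
`print(a)` → prints [1, 1, 4, 744]
`print(b)` → prints [1, 1, 4]

Answer:
[1, 1, 4, 744]
[1, 1, 4]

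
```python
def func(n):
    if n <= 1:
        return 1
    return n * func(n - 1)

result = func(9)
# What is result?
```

func(9) = 9 * 8 * 7 * 6 * 5 * 4 * 3 * 2 * 1 = 362880

Answer: 362880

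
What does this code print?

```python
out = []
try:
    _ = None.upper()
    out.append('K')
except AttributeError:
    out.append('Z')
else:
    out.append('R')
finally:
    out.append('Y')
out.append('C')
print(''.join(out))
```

Execution trace: 'Z' (except AttributeError) → 'Y' (finally) → 'C' (after the try/except). Output: ZYC

Answer: ZYC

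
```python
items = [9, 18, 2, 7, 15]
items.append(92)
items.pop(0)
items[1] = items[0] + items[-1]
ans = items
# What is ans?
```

Trace:
`items = [9, 18, 2, 7, 15]` → items = [9, 18, 2, 7, 15]
`items.append(92)` → items = [9, 18, 2, 7, 15, 92]
`items.pop(0)` → items = [18, 2, 7, 15, 92]
`items[1] = items[0] + items[-1]` → items = [18, 110, 7, 15, 92]
`ans = items` → ans = [18, 110, 7, 15, 92]
So ans = [18, 110, 7, 15, 92]

Answer: [18, 110, 7, 15, 92]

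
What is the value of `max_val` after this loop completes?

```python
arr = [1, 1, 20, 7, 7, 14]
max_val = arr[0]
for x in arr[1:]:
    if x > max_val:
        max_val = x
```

Maximum of [1, 1, 20, 7, 7, 14]
`max_val` takes the values: 1 → 20

Answer: 20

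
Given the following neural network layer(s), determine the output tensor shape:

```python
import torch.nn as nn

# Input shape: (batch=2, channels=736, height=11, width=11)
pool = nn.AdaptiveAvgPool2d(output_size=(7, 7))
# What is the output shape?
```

Input: (2, 736, 11, 11) -> Output: (2, 736, 7, 7)

Answer: (2, 736, 7, 7)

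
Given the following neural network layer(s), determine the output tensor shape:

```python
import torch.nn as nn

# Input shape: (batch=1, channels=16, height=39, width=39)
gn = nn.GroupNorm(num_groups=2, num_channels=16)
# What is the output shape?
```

Input: (1, 16, 39, 39) -> Output: (1, 16, 39, 39)

Answer: (1, 16, 39, 39)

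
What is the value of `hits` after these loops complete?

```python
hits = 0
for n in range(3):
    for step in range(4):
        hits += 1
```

3 * 4 = 12
`hits` takes the values: 0 → 1 → 2 → 3 → 4 → 5 → 6 → 7 → 8 → 9 → 10 → 11 → 12

Answer: 12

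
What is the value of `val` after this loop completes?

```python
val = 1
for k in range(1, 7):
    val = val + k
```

Start at 1, add 1 through 6
`val` takes the values: 1 → 2 → 4 → 7 → 11 → 16 → 22

Answer: 22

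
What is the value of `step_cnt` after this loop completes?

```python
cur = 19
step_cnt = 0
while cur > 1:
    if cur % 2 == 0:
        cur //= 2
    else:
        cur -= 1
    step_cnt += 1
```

Steps to reduce 19 to 1
`step_cnt` takes the values: 0 → 1 → 2 → 3 → 4 → 5 → 6

Answer: 6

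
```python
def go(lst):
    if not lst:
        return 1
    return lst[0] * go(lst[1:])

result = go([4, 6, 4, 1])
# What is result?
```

Product over [4, 6, 4, 1] = 4 * 6 * 4 * 1 = 96

Answer: 96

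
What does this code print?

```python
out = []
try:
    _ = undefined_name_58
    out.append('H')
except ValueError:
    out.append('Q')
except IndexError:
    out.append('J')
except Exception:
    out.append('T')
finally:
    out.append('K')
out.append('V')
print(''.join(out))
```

Execution trace: 'T' (except Exception) → 'K' (finally) → 'V' (after the try/except). Output: TKV

Answer: TKV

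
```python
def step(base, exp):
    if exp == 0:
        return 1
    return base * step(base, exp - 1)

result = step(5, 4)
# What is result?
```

step(5, 4) = 5 * 5 * 5 * 5 = 625

Answer: 625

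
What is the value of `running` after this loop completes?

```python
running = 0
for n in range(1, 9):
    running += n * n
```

Sum of squares 1² to 8² = 204
`running` takes the values: 0 → 1 → 5 → 14 → 30 → 55 → 91 → 140 → 204

Answer: 204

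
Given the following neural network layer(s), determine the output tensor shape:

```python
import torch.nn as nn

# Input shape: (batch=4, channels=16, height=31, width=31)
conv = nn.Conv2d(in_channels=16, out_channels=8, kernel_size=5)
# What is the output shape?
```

Input: (4, 16, 31, 31) -> Output: (4, 8, 27, 27)

Answer: (4, 8, 27, 27)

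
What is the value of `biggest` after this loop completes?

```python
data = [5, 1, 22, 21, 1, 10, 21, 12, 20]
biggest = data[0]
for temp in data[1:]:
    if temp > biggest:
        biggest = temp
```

Maximum of [5, 1, 22, 21, 1, 10, 21, 12, 20]
`biggest` takes the values: 5 → 22

Answer: 22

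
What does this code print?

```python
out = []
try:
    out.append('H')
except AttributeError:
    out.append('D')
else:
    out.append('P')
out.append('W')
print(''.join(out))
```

Execution trace: 'H' (try body, no exception) → 'P' (else) → 'W' (after the try/except). Output: HPW

Answer: HPW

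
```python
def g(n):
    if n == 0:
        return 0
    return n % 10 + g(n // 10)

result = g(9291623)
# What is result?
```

Sum of digits of 9291623: 3 + 2 + 6 + 1 + 9 + 2 + 9 = 32

Answer: 32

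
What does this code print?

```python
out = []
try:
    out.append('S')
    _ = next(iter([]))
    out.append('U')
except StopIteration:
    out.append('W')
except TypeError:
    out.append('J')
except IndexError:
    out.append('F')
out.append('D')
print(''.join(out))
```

Execution trace: 'S' (try body) → 'W' (except StopIteration) → 'D' (after the try/except). Output: SWD

Answer: SWD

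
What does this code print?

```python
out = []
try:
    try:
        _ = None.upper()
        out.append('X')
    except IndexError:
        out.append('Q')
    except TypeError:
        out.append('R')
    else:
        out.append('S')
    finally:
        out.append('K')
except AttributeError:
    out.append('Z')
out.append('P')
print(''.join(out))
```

Execution trace: 'K' (finally) → 'Z' (outer except AttributeError) → 'P' (after the try/except). Output: KZP

Answer: KZP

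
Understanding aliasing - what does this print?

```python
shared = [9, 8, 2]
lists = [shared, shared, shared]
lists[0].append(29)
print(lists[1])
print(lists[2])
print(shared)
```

Key concept: list of same reference.
Step by step:
`shared = [9, 8, 2]` → shared = [9, 8, 2]
`lists = [shared, shared, shared]` → lists = [[9, 8, 2], [9, 8, 2], [9, 8, 2]]
`lists[0].append(29)` → shared = [9, 8, 2, 29]; lists = [[9, 8, 2, 29], [9, 8, 2, 29], [9, 8, 2, 29]]
`print(lists[1])` → prints [9, 8, 2, 29]
`print(lists[2])` → prints [9, 8, 2, 29]
`print(shared)` → prints [9, 8, 2, 29]

Answer:
[9, 8, 2, 29]
[9, 8, 2, 29]
[9, 8, 2, 29]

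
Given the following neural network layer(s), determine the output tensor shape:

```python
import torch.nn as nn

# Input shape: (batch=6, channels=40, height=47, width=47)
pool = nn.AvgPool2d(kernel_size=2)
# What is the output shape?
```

Input: (6, 40, 47, 47) -> Output: (6, 40, 23, 23)

Answer: (6, 40, 23, 23)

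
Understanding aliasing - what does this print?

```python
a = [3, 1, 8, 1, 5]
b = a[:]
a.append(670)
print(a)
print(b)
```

Key concept: slice [:] creates copy.
Step by step:
`a = [3, 1, 8, 1, 5]` → a = [3, 1, 8, 1, 5]
`b = a[:]` → b = [3, 1, 8, 1, 5]
`a.append(670)` → a = [3, 1, 8, 1, 5, 670]
`print(a)` → prints [3, 1, 8, 1, 5, 670]
`print(b)` → prints [3, 1, 8, 1, 5]

Answer:
[3, 1, 8, 1, 5, 670]
[3, 1, 8, 1, 5]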